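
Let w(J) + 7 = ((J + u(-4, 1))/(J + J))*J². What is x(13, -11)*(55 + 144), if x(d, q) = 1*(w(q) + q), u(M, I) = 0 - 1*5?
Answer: 13930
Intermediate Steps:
u(M, I) = -5 (u(M, I) = 0 - 5 = -5)
w(J) = -7 + J*(-5 + J)/2 (w(J) = -7 + ((J - 5)/(J + J))*J² = -7 + ((-5 + J)/((2*J)))*J² = -7 + ((-5 + J)*(1/(2*J)))*J² = -7 + ((-5 + J)/(2*J))*J² = -7 + J*(-5 + J)/2)
x(d, q) = -7 + q²/2 - 3*q/2 (x(d, q) = 1*((-7 + q²/2 - 5*q/2) + q) = 1*(-7 + q²/2 - 3*q/2) = -7 + q²/2 - 3*q/2)
x(13, -11)*(55 + 144) = (-7 + (½)*(-11)² - 3/2*(-11))*(55 + 144) = (-7 + (½)*121 + 33/2)*199 = (-7 + 121/2 + 33/2)*199 = 70*199 = 13930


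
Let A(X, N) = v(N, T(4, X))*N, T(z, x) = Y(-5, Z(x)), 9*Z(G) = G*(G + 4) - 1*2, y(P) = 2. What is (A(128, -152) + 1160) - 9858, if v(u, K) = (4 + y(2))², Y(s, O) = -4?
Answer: -14170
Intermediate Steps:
Z(G) = -2/9 + G*(4 + G)/9 (Z(G) = (G*(G + 4) - 1*2)/9 = (G*(4 + G) - 2)/9 = (-2 + G*(4 + G))/9 = -2/9 + G*(4 + G)/9)
T(z, x) = -4
v(u, K) = 36 (v(u, K) = (4 + 2)² = 6² = 36)
A(X, N) = 36*N
(A(128, -152) + 1160) - 9858 = (36*(-152) + 1160) - 9858 = (-5472 + 1160) - 9858 = -4312 - 9858 = -14170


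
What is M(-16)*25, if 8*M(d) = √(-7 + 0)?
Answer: 25*I*√7/8 ≈ 8.268*I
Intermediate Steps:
M(d) = I*√7/8 (M(d) = √(-7 + 0)/8 = √(-7)/8 = (I*√7)/8 = I*√7/8)
M(-16)*25 = (I*√7/8)*25 = 25*I*√7/8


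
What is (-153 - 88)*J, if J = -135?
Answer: 32535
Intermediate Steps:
(-153 - 88)*J = (-153 - 88)*(-135) = -241*(-135) = 32535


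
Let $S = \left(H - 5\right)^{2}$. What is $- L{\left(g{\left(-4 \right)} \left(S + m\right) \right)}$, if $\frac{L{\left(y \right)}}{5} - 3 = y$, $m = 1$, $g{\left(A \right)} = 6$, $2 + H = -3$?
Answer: $-3045$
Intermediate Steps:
$H = -5$ ($H = -2 - 3 = -5$)
$S = 100$ ($S = \left(-5 - 5\right)^{2} = \left(-10\right)^{2} = 100$)
$L{\left(y \right)} = 15 + 5 y$
$- L{\left(g{\left(-4 \right)} \left(S + m\right) \right)} = - (15 + 5 \cdot 6 \left(100 + 1\right)) = - (15 + 5 \cdot 6 \cdot 101) = - (15 + 5 \cdot 606) = - (15 + 3030) = \left(-1\right) 3045 = -3045$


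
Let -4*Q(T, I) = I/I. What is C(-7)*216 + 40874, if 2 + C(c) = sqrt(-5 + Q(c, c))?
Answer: 40442 + 108*I*sqrt(21) ≈ 40442.0 + 494.92*I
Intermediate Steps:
Q(T, I) = -1/4 (Q(T, I) = -I/(4*I) = -1/4*1 = -1/4)
C(c) = -2 + I*sqrt(21)/2 (C(c) = -2 + sqrt(-5 - 1/4) = -2 + sqrt(-21/4) = -2 + I*sqrt(21)/2)
C(-7)*216 + 40874 = (-2 + I*sqrt(21)/2)*216 + 40874 = (-432 + 108*I*sqrt(21)) + 40874 = 40442 + 108*I*sqrt(21)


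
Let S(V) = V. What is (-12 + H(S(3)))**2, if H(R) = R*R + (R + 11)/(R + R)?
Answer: 4/9 ≈ 0.44444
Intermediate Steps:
H(R) = R**2 + (11 + R)/(2*R) (H(R) = R**2 + (11 + R)/((2*R)) = R**2 + (11 + R)*(1/(2*R)) = R**2 + (11 + R)/(2*R))
(-12 + H(S(3)))**2 = (-12 + (1/2)*(11 + 3 + 2*3**3)/3)**2 = (-12 + (1/2)*(1/3)*(11 + 3 + 2*27))**2 = (-12 + (1/2)*(1/3)*(11 + 3 + 54))**2 = (-12 + (1/2)*(1/3)*68)**2 = (-12 + 34/3)**2 = (-2/3)**2 = 4/9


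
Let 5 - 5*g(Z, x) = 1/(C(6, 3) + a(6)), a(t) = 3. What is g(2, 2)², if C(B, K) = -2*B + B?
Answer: 256/225 ≈ 1.1378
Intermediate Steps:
C(B, K) = -B
g(Z, x) = 16/15 (g(Z, x) = 1 - 1/(5*(-1*6 + 3)) = 1 - 1/(5*(-6 + 3)) = 1 - ⅕/(-3) = 1 - ⅕*(-⅓) = 1 + 1/15 = 16/15)
g(2, 2)² = (16/15)² = 256/225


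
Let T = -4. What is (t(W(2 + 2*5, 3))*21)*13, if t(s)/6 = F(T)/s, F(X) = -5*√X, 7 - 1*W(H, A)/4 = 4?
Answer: -1365*I ≈ -1365.0*I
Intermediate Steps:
W(H, A) = 12 (W(H, A) = 28 - 4*4 = 28 - 16 = 12)
t(s) = -60*I/s (t(s) = 6*((-10*I)/s) = 6*(-10*I/s) = -60*I/s)
(t(W(2 + 2*5, 3))*21)*13 = (-60*I/12*21)*13 = (-60*I*1/12*21)*13 = (-5*I*21)*13 = -105*I*13 = -1365*I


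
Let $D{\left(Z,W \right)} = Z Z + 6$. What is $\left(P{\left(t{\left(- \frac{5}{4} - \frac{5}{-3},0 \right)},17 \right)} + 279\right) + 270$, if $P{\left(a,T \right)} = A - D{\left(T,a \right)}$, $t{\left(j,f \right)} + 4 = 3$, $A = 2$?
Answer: $256$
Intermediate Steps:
$D{\left(Z,W \right)} = 6 + Z^{2}$ ($D{\left(Z,W \right)} = Z^{2} + 6 = 6 + Z^{2}$)
$t{\left(j,f \right)} = -1$ ($t{\left(j,f \right)} = -4 + 3 = -1$)
$P{\left(a,T \right)} = -4 - T^{2}$ ($P{\left(a,T \right)} = 2 - \left(6 + T^{2}\right) = -4 - T^{2}$)
$\left(P{\left(t{\left(- \frac{5}{4} - \frac{5}{-3},0 \right)},17 \right)} + 279\right) + 270 = \left(\left(-4 - 17^{2}\right) + 279\right) + 270 = \left(\left(-4 - 289\right) + 279\right) + 270 = \left(-293 + 279\right) + 270 = -14 + 270 = 256$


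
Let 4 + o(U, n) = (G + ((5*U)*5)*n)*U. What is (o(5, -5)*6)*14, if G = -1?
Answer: -263256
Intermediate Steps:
o(U, n) = -4 + U*(-1 + 25*U*n) (o(U, n) = -4 + (-1 + ((5*U)*5)*n)*U = -4 + (-1 + (25*U)*n)*U = -4 + (-1 + 25*U*n)*U = -4 + U*(-1 + 25*U*n))
(o(5, -5)*6)*14 = ((-4 - 1*5 + 25*(-5)*5**2)*6)*14 = ((-4 - 5 + 25*(-5)*25)*6)*14 = ((-4 - 5 - 3125)*6)*14 = -3134*6*14 = -18804*14 = -263256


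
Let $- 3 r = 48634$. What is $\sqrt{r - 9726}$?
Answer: $\frac{14 i \sqrt{1191}}{3} \approx 161.05 i$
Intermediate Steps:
$r = - \frac{48634}{3}$ ($r = \left(- \frac{1}{3}\right) 48634 = - \frac{48634}{3} \approx -16211.0$)
$\sqrt{r - 9726} = \sqrt{- \frac{48634}{3} - 9726} = \sqrt{- \frac{77812}{3}} = \frac{14 i \sqrt{1191}}{3}$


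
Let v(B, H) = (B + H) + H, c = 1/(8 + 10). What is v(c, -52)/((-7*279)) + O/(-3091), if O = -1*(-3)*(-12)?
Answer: 7048805/108661014 ≈ 0.064870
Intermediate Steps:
c = 1/18 ≈ 0.055556
O = -36 (O = 3*(-12) = -36)
v(B, H) = B + 2*H
v(c, -52)/((-7*279)) + O/(-3091) = (1/18 + 2*(-52))/((-7*279)) - 36/(-3091) = (1/18 - 104)/(-1953) - 36*(-1/3091) = -1871/18*(-1/1953) + 36/3091 = 1871/35154 + 36/3091 = 7048805/108661014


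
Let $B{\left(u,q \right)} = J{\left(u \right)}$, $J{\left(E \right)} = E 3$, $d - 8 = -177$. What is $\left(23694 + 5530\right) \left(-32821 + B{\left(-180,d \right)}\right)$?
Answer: $-974941864$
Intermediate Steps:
$d = -169$ ($d = 8 - 177 = -169$)
$J{\left(E \right)} = 3 E$
$B{\left(u,q \right)} = 3 u$
$\left(23694 + 5530\right) \left(-32821 + B{\left(-180,d \right)}\right) = \left(23694 + 5530\right) \left(-32821 + 3 \left(-180\right)\right) = 29224 \left(-32821 - 540\right) = 29224 \left(-33361\right) = -974941864$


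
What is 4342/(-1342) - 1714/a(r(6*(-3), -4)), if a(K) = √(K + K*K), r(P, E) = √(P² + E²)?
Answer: -2171/671 - 857*√2*85^(¾)/(85*√(1 + 2*√85)) ≈ -93.768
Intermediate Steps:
r(P, E) = √(E² + P²)
a(K) = √(K + K²)
4342/(-1342) - 1714/a(r(6*(-3), -4)) = 4342/(-1342) - 1714*1/(√(1 + √((-4)² + (6*(-3))²))*((-4)² + (6*(-3))²)^(¼)) = 4342*(-1/1342) - 1714*1/(√(1 + √(16 + (-18)²))*(16 + (-18)²)^(¼)) = -2171/671 - 1714*1/(√(1 + √(16 + 324))*(16 + 324)^(¼)) = -2171/671 - 1714*√2*85^(¾)/(170*√(1 + √340)) = -2171/671 - 1714*(√2*85^(¾)/170)/√(1 + 2*√85) = -2171/671 - 1714*√2*85^(¾)/(170*√(1 + 2*√85)) = -2171/671 - 857*√2*85^(¾)/(85*√(1 + 2*√85))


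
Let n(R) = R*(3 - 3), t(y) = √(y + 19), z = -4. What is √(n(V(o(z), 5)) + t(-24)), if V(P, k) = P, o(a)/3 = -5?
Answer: 5^(¼)*√I ≈ 1.0574 + 1.0574*I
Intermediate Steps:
o(a) = -15 (o(a) = 3*(-5) = -15)
t(y) = √(19 + y)
n(R) = 0 (n(R) = R*0 = 0)
√(n(V(o(z), 5)) + t(-24)) = √(0 + √(19 - 24)) = √(0 + √(-5)) = √(0 + I*√5) = √(I*√5) = 5^(¼)*√I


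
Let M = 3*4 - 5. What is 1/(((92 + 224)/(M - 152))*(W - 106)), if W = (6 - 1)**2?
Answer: 145/25596 ≈ 0.0056649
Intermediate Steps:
M = 7 (M = 12 - 5 = 7)
W = 25 (W = 5**2 = 25)
1/(((92 + 224)/(M - 152))*(W - 106)) = 1/(((92 + 224)/(7 - 152))*(25 - 106)) = 1/((316/(-145))*(-81)) = 1/((316*(-1/145))*(-81)) = 1/(-316/145*(-81)) = 1/(25596/145) = 145/25596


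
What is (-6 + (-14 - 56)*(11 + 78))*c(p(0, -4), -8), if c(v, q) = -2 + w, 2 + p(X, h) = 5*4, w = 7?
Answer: -31180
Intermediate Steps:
p(X, h) = 18 (p(X, h) = -2 + 5*4 = -2 + 20 = 18)
c(v, q) = 5 (c(v, q) = -2 + 7 = 5)
(-6 + (-14 - 56)*(11 + 78))*c(p(0, -4), -8) = (-6 + (-14 - 56)*(11 + 78))*5 = (-6 - 70*89)*5 = (-6 - 6230)*5 = -6236*5 = -31180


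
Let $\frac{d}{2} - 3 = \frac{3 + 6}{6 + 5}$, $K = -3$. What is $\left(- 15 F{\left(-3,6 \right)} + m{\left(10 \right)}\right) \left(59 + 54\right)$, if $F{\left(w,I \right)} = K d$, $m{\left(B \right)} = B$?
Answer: $\frac{439570}{11} \approx 39961.0$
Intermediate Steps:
$d = \frac{84}{11}$ ($d = 6 + 2 \frac{3 + 6}{6 + 5} = 6 + 2 \cdot \frac{9}{11} = 6 + \frac{18}{11} = \frac{84}{11} \approx 7.6364$)
$F{\left(w,I \right)} = - \frac{252}{11}$ ($F{\left(w,I \right)} = \left(-3\right) \frac{84}{11} = - \frac{252}{11}$)
$\left(- 15 F{\left(-3,6 \right)} + m{\left(10 \right)}\right) \left(59 + 54\right) = \left(\left(-15\right) \left(- \frac{252}{11}\right) + 10\right) \left(59 + 54\right) = \left(\frac{3780}{11} + 10\right) 113 = \frac{3890}{11} \cdot 113 = \frac{439570}{11}$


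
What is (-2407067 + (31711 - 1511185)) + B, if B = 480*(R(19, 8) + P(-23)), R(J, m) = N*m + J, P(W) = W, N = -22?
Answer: -3972941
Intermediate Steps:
R(J, m) = J - 22*m (R(J, m) = -22*m + J = J - 22*m)
B = -86400 (B = 480*((19 - 22*8) - 23) = 480*((19 - 176) - 23) = 480*(-157 - 23) = 480*(-180) = -86400)
(-2407067 + (31711 - 1511185)) + B = (-2407067 + (31711 - 1511185)) - 86400 = (-2407067 - 1479474) - 86400 = -3886541 - 86400 = -3972941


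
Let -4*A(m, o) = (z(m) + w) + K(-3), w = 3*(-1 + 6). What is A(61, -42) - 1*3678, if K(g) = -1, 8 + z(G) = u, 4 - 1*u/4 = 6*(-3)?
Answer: -7403/2 ≈ -3701.5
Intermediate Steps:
u = 88 (u = 16 - 24*(-3) = 16 - 4*(-18) = 16 + 72 = 88)
z(G) = 80 (z(G) = -8 + 88 = 80)
w = 15 (w = 3*5 = 15)
A(m, o) = -47/2 (A(m, o) = -((80 + 15) - 1)/4 = -(95 - 1)/4 = -1/4*94 = -47/2)
A(61, -42) - 1*3678 = -47/2 - 1*3678 = -47/2 - 3678 = -7403/2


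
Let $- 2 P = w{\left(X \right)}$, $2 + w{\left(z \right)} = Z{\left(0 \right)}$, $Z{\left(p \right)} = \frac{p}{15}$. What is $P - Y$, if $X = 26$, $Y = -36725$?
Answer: $36726$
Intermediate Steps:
$Z{\left(p \right)} = \frac{p}{15}$ ($Z{\left(p \right)} = p \frac{1}{15} = \frac{p}{15}$)
$w{\left(z \right)} = -2$ ($w{\left(z \right)} = -2 + \frac{1}{15} \cdot 0 = -2 + 0 = -2$)
$P = 1$ ($P = \left(- \frac{1}{2}\right) \left(-2\right) = 1$)
$P - Y = 1 - -36725 = 1 + 36725 = 36726$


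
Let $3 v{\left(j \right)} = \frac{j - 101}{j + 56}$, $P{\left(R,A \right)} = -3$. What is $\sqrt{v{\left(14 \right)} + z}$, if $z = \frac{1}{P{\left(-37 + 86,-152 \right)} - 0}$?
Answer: $\frac{i \sqrt{32970}}{210} \approx 0.86465 i$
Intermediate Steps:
$v{\left(j \right)} = \frac{-101 + j}{3 \left(56 + j\right)}$ ($v{\left(j \right)} = \frac{\left(j - 101\right) \frac{1}{j + 56}}{3} = \frac{\left(-101 + j\right) \frac{1}{56 + j}}{3} = \frac{\frac{1}{56 + j} \left(-101 + j\right)}{3} = \frac{-101 + j}{3 \left(56 + j\right)}$)
$z = - \frac{1}{3}$ ($z = \frac{1}{-3 - 0} = \frac{1}{-3 + 0} = \frac{1}{-3} = - \frac{1}{3} \approx -0.33333$)
$\sqrt{v{\left(14 \right)} + z} = \sqrt{\frac{-101 + 14}{3 \left(56 + 14\right)} - \frac{1}{3}} = \sqrt{\frac{1}{3} \cdot \frac{1}{70} \left(-87\right) - \frac{1}{3}} = \sqrt{- \frac{29}{70} - \frac{1}{3}} = \sqrt{- \frac{157}{210}} = \frac{i \sqrt{32970}}{210}$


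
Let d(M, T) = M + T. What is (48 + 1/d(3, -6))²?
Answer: 20449/9 ≈ 2272.1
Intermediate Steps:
(48 + 1/d(3, -6))² = (48 + 1/(3 - 6))² = (48 + 1/(-3))² = (48 - ⅓)² = (143/3)² = 20449/9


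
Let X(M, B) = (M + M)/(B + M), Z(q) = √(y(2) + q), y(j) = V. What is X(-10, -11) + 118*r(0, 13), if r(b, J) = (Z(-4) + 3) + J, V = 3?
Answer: 39668/21 + 118*I ≈ 1889.0 + 118.0*I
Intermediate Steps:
y(j) = 3
Z(q) = √(3 + q)
X(M, B) = 2*M/(B + M) (X(M, B) = (2*M)/(B + M) = 2*M/(B + M))
r(b, J) = 3 + I + J (r(b, J) = (√(3 - 4) + 3) + J = (√(-1) + 3) + J = (I + 3) + J = (3 + I) + J = 3 + I + J)
X(-10, -11) + 118*r(0, 13) = 2*(-10)/(-11 - 10) + 118*(3 + I + 13) = 2*(-10)/(-21) + 118*(16 + I) = 2*(-10)*(-1/21) + (1888 + 118*I) = 20/21 + (1888 + 118*I) = 39668/21 + 118*I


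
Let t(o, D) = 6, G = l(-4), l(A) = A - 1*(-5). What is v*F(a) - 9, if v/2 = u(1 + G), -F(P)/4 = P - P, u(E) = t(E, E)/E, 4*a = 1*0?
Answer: -9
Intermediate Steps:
l(A) = 5 + A (l(A) = A + 5 = 5 + A)
G = 1 (G = 5 - 4 = 1)
a = 0 (a = (1*0)/4 = (¼)*0 = 0)
u(E) = 6/E
F(P) = 0 (F(P) = -4*(P - P) = -4*0 = 0)
v = 6 (v = 2*(6/(1 + 1)) = 2*(6/2) = 2*(6*(½)) = 2*3 = 6)
v*F(a) - 9 = 6*0 - 9 = 0 - 9 = -9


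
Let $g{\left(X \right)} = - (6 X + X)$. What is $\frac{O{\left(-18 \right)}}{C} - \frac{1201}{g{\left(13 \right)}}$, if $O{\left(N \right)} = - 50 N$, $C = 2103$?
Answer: $\frac{869201}{63791} \approx 13.626$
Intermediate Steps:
$g{\left(X \right)} = - 7 X$
$\frac{O{\left(-18 \right)}}{C} - \frac{1201}{g{\left(13 \right)}} = \frac{\left(-50\right) \left(-18\right)}{2103} - \frac{1201}{\left(-7\right) 13} = 900 \cdot \frac{1}{2103} - \frac{1201}{-91} = \frac{300}{701} - - \frac{1201}{91} = \frac{300}{701} + \frac{1201}{91} = \frac{869201}{63791}$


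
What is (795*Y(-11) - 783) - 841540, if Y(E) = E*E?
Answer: -746128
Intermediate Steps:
Y(E) = E²
(795*Y(-11) - 783) - 841540 = (795*(-11)² - 783) - 841540 = (795*121 - 783) - 841540 = (96195 - 783) - 841540 = 95412 - 841540 = -746128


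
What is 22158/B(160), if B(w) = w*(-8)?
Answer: -11079/640 ≈ -17.311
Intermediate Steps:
B(w) = -8*w
22158/B(160) = 22158/((-8*160)) = 22158/(-1280) = 22158*(-1/1280) = -11079/640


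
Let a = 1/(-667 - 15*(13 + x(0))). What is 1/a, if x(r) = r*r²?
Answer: -862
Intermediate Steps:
x(r) = r³
a = -1/862 (a = 1/(-667 - 15*(13 + 0³)) = 1/(-667 - 15*(13 + 0)) = 1/(-667 - 15*13) = 1/(-667 - 195) = 1/(-862) = -1/862 ≈ -0.0011601)
1/a = 1/(-1/862) = -862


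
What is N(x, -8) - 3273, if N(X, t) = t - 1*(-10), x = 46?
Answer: -3271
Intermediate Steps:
N(X, t) = 10 + t (N(X, t) = t + 10 = 10 + t)
N(x, -8) - 3273 = (10 - 8) - 3273 = 2 - 3273 = -3271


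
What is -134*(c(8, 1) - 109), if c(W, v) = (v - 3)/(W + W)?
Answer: 58491/4 ≈ 14623.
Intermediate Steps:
c(W, v) = (-3 + v)/(2*W) (c(W, v) = (-3 + v)/((2*W)) = (-3 + v)*(1/(2*W)) = (-3 + v)/(2*W))
-134*(c(8, 1) - 109) = -134*((½)*(-3 + 1)/8 - 109) = -134*((½)*(⅛)*(-2) - 109) = -134*(-⅛ - 109) = -134*(-873/8) = 58491/4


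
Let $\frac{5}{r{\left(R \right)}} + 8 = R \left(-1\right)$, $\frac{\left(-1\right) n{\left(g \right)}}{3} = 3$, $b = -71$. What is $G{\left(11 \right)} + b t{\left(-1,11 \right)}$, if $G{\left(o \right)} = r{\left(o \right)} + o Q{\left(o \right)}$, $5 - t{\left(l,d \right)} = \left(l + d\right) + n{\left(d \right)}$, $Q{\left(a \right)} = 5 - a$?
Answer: $- \frac{6655}{19} \approx -350.26$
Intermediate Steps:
$n{\left(g \right)} = -9$ ($n{\left(g \right)} = \left(-3\right) 3 = -9$)
$r{\left(R \right)} = \frac{5}{-8 - R}$ ($r{\left(R \right)} = \frac{5}{-8 + R \left(-1\right)} = \frac{5}{-8 - R}$)
$t{\left(l,d \right)} = 14 - d - l$ ($t{\left(l,d \right)} = 5 - \left(\left(l + d\right) - 9\right) = 5 - \left(\left(d + l\right) - 9\right) = 5 - \left(-9 + d + l\right) = 14 - d - l$)
$G{\left(o \right)} = - \frac{5}{8 + o} + o \left(5 - o\right)$
$G{\left(11 \right)} + b t{\left(-1,11 \right)} = \frac{-5 - 11 \left(-5 + 11\right) \left(8 + 11\right)}{8 + 11} - 71 \left(14 - 11 - -1\right) = \frac{-5 - 11 \cdot 6 \cdot 19}{19} - 71 \left(14 - 11 + 1\right) = \frac{-5 - 1254}{19} - 284 = \frac{1}{19} \left(-1259\right) - 284 = - \frac{1259}{19} - 284 = - \frac{6655}{19}$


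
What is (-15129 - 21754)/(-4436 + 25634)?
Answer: -36883/21198 ≈ -1.7399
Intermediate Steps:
(-15129 - 21754)/(-4436 + 25634) = -36883/21198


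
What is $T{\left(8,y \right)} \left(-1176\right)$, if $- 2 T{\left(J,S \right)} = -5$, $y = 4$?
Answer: $-2940$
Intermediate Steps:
$T{\left(J,S \right)} = \frac{5}{2}$ ($T{\left(J,S \right)} = \left(- \frac{1}{2}\right) \left(-5\right) = \frac{5}{2}$)
$T{\left(8,y \right)} \left(-1176\right) = \frac{5}{2} \left(-1176\right) = -2940$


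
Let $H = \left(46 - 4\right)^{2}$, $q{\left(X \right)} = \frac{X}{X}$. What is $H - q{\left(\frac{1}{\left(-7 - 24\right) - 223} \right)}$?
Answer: $1763$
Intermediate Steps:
$q{\left(X \right)} = 1$
$H = 1764$ ($H = 42^{2} = 1764$)
$H - q{\left(\frac{1}{\left(-7 - 24\right) - 223} \right)} = 1764 - 1 = 1763$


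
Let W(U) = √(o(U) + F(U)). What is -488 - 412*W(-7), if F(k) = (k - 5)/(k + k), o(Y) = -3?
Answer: -488 - 412*I*√105/7 ≈ -488.0 - 603.11*I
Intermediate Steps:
F(k) = (-5 + k)/(2*k) (F(k) = (-5 + k)/((2*k)) = (-5 + k)*(1/(2*k)) = (-5 + k)/(2*k))
W(U) = √(-3 + (-5 + U)/(2*U))
-488 - 412*W(-7) = -488 - 206*√10*√((-1 - 1*(-7))/(-7)) = -488 - 206*√10*√(-(-1 + 7)/7) = -488 - 206*√10*√(-⅐*6) = -488 - 206*√10*√(-6/7) = -488 - 206*√10*I*√42/7 = -488 - 412*I*√105/7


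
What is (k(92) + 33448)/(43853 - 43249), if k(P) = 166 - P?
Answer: 111/2 ≈ 55.500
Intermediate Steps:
(k(92) + 33448)/(43853 - 43249) = ((166 - 1*92) + 33448)/(43853 - 43249) = ((166 - 92) + 33448)/604 = (74 + 33448)*(1/604) = 33522*(1/604) = 111/2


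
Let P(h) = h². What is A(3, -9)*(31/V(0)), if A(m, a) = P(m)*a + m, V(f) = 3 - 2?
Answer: -2418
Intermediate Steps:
V(f) = 1
A(m, a) = m + a*m² (A(m, a) = m²*a + m = a*m² + m = m + a*m²)
A(3, -9)*(31/V(0)) = (3*(1 - 9*3))*(31/1) = (3*(1 - 27))*(31*1) = (3*(-26))*31 = -78*31 = -2418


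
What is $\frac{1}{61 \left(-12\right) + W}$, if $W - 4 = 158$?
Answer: $- \frac{1}{570} \approx -0.0017544$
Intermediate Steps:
$W = 162$ ($W = 4 + 158 = 162$)
$\frac{1}{61 \left(-12\right) + W} = \frac{1}{61 \left(-12\right) + 162} = \frac{1}{-732 + 162} = \frac{1}{-570} = - \frac{1}{570}$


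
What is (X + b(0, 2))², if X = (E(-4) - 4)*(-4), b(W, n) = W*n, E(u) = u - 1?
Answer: 1296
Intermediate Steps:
E(u) = -1 + u
X = 36 (X = ((-1 - 4) - 4)*(-4) = (-5 - 4)*(-4) = -9*(-4) = 36)
(X + b(0, 2))² = (36 + 0*2)² = (36 + 0)² = 36² = 1296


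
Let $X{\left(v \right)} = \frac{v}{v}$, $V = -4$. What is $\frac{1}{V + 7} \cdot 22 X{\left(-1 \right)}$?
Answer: $\frac{22}{3} \approx 7.3333$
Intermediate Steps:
$X{\left(v \right)} = 1$
$\frac{1}{V + 7} \cdot 22 X{\left(-1 \right)} = \frac{1}{-4 + 7} \cdot 22 \cdot 1 = \frac{1}{3} \cdot 22 \cdot 1 = \frac{22}{3} \cdot 1 = \frac{22}{3}$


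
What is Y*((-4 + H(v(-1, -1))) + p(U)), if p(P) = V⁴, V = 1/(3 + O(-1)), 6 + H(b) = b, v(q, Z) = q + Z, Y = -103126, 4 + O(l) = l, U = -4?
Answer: 9848533/8 ≈ 1.2311e+6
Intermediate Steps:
O(l) = -4 + l
v(q, Z) = Z + q
H(b) = -6 + b
V = -½ (V = 1/(3 + (-4 - 1)) = 1/(3 - 5) = 1/(-2) = -½ ≈ -0.50000)
p(P) = 1/16 (p(P) = (-½)⁴ = 1/16)
Y*((-4 + H(v(-1, -1))) + p(U)) = -103126*((-4 + (-6 + (-1 - 1))) + 1/16) = -103126*((-4 + (-6 - 2)) + 1/16) = -103126*((-4 - 8) + 1/16) = -103126*(-12 + 1/16) = -103126*(-191/16) = 9848533/8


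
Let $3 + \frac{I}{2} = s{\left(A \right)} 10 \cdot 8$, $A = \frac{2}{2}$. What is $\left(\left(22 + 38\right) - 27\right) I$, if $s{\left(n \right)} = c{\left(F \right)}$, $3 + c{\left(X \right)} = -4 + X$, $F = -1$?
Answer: $-42438$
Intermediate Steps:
$c{\left(X \right)} = -7 + X$ ($c{\left(X \right)} = -3 + \left(-4 + X\right) = -7 + X$)
$A = 1$ ($A = 2 \cdot \frac{1}{2} = 1$)
$s{\left(n \right)} = -8$ ($s{\left(n \right)} = -7 - 1 = -8$)
$I = -1286$ ($I = -6 + 2 \left(-8\right) 10 \cdot 8 = -6 + 2 \left(\left(-80\right) 8\right) = -6 + 2 \left(-640\right) = -6 - 1280 = -1286$)
$\left(\left(22 + 38\right) - 27\right) I = \left(\left(22 + 38\right) - 27\right) \left(-1286\right) = \left(60 - 27\right) \left(-1286\right) = 33 \left(-1286\right) = -42438$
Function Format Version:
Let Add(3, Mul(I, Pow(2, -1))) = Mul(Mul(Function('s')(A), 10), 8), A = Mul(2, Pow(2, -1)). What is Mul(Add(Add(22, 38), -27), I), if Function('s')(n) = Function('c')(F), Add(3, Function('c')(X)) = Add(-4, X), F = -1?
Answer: -42438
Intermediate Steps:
Function('c')(X) = Add(-7, X) (Function('c')(X) = Add(-3, Add(-4, X)) = Add(-7, X))
A = 1 (A = Mul(2, Rational(1, 2)) = 1)
Function('s')(n) = -8 (Function('s')(n) = Add(-7, -1) = -8)
I = -1286 (I = Add(-6, Mul(2, Mul(Mul(-8, 10), 8))) = Add(-6, Mul(2, Mul(-80, 8))) = Add(-6, Mul(2, -640)) = Add(-6, -1280) = -1286)
Mul(Add(Add(22, 38), -27), I) = Mul(Add(Add(22, 38), -27), -1286) = Mul(Add(60, -27), -1286) = Mul(33, -1286) = -42438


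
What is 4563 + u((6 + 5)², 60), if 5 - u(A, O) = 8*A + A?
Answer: 3479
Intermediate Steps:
u(A, O) = 5 - 9*A (u(A, O) = 5 - (8*A + A) = 5 - 9*A)
4563 + u((6 + 5)², 60) = 4563 + (5 - 9*(6 + 5)²) = 4563 + (5 - 9*11²) = 4563 + (5 - 9*121) = 4563 + (5 - 1089) = 4563 - 1084 = 3479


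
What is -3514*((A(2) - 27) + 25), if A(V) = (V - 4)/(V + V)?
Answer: 8785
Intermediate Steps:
A(V) = (-4 + V)/(2*V) (A(V) = (-4 + V)/((2*V)) = (-4 + V)*(1/(2*V)) = (-4 + V)/(2*V))
-3514*((A(2) - 27) + 25) = -3514*(((½)*(-4 + 2)/2 - 27) + 25) = -3514*(((½)*(½)*(-2) - 27) + 25) = -3514*((-½ - 27) + 25) = -3514*(-55/2 + 25) = -3514*(-5/2) = 8785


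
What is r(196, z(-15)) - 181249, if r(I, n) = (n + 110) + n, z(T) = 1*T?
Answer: -181169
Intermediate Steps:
z(T) = T
r(I, n) = 110 + 2*n (r(I, n) = (110 + n) + n = 110 + 2*n)
r(196, z(-15)) - 181249 = (110 + 2*(-15)) - 181249 = (110 - 30) - 181249 = 80 - 181249 = -181169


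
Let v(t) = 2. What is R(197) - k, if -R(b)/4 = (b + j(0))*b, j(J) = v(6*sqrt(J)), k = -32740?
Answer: -124072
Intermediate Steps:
j(J) = 2
R(b) = -4*b*(2 + b) (R(b) = -4*(b + 2)*b = -4*(2 + b)*b = -4*b*(2 + b))
R(197) - k = -4*197*(2 + 197) - 1*(-32740) = -4*197*199 + 32740 = -156812 + 32740 = -124072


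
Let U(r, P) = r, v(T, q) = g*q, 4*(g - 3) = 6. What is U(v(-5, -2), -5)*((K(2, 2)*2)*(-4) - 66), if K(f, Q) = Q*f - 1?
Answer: 810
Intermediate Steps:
g = 9/2 (g = 3 + (1/4)*6 = 3 + 3/2 = 9/2 ≈ 4.5000)
K(f, Q) = -1 + Q*f
v(T, q) = 9*q/2
U(v(-5, -2), -5)*((K(2, 2)*2)*(-4) - 66) = ((9/2)*(-2))*(((-1 + 2*2)*2)*(-4) - 66) = -9*(((-1 + 4)*2)*(-4) - 66) = -9*((3*2)*(-4) - 66) = -9*(6*(-4) - 66) = -9*(-24 - 66) = -9*(-90) = 810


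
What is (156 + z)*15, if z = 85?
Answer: 3615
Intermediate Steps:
(156 + z)*15 = (156 + 85)*15 = 241*15 = 3615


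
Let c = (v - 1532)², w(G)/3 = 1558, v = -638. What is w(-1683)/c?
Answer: 2337/2354450 ≈ 0.00099259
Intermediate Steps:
w(G) = 4674 (w(G) = 3*1558 = 4674)
c = 4708900 (c = (-638 - 1532)² = (-2170)² = 4708900)
w(-1683)/c = 4674/4708900 = 4674*(1/4708900) = 2337/2354450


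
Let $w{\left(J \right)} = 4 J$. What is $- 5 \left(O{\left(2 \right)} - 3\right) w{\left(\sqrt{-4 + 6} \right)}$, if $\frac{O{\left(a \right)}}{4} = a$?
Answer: $- 100 \sqrt{2} \approx -141.42$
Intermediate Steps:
$O{\left(a \right)} = 4 a$
$- 5 \left(O{\left(2 \right)} - 3\right) w{\left(\sqrt{-4 + 6} \right)} = - 5 \left(4 \cdot 2 - 3\right) 4 \sqrt{-4 + 6} = - 5 \left(8 - 3\right) 4 \sqrt{2} = \left(-5\right) 5 \cdot 4 \sqrt{2} = - 25 \cdot 4 \sqrt{2} = - 100 \sqrt{2}$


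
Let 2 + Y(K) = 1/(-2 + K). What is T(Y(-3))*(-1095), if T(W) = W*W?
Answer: -26499/5 ≈ -5299.8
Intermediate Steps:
Y(K) = -2 + 1/(-2 + K)
T(W) = W²
T(Y(-3))*(-1095) = ((5 - 2*(-3))/(-2 - 3))²*(-1095) = ((5 + 6)/(-5))²*(-1095) = (-⅕*11)²*(-1095) = (-11/5)²*(-1095) = (121/25)*(-1095) = -26499/5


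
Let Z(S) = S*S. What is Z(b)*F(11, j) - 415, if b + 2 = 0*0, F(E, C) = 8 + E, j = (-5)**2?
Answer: -339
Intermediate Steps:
j = 25
b = -2 (b = -2 + 0*0 = -2 + 0 = -2)
Z(S) = S**2
Z(b)*F(11, j) - 415 = (-2)**2*(8 + 11) - 415 = 4*19 - 415 = 76 - 415 = -339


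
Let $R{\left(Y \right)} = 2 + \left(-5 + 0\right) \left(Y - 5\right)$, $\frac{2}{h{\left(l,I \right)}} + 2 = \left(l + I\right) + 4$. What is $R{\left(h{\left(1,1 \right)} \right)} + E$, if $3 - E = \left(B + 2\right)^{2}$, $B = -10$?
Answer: $- \frac{73}{2} \approx -36.5$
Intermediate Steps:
$h{\left(l,I \right)} = \frac{2}{2 + I + l}$ ($h{\left(l,I \right)} = \frac{2}{-2 + \left(\left(l + I\right) + 4\right)} = \frac{2}{-2 + \left(\left(I + l\right) + 4\right)} = \frac{2}{-2 + \left(4 + I + l\right)} = \frac{2}{2 + I + l}$)
$R{\left(Y \right)} = 27 - 5 Y$ ($R{\left(Y \right)} = 2 - 5 \left(-5 + Y\right) = 2 - \left(-25 + 5 Y\right) = 27 - 5 Y$)
$E = -61$ ($E = 3 - \left(-10 + 2\right)^{2} = 3 - \left(-8\right)^{2} = 3 - 64 = -61$)
$R{\left(h{\left(1,1 \right)} \right)} + E = \left(27 - 5 \frac{2}{2 + 1 + 1}\right) - 61 = \left(27 - 5 \cdot \frac{2}{4}\right) - 61 = \left(27 - 5 \cdot 2 \cdot \frac{1}{4}\right) - 61 = \left(27 - \frac{5}{2}\right) - 61 = \frac{49}{2} - 61 = - \frac{73}{2}$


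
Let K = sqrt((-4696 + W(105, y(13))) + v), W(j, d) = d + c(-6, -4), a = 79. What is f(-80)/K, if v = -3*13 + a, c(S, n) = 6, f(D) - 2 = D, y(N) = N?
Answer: 78*I*sqrt(4637)/4637 ≈ 1.1455*I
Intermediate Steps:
f(D) = 2 + D
W(j, d) = 6 + d (W(j, d) = d + 6 = 6 + d)
v = 40 (v = -3*13 + 79 = -39 + 79 = 40)
K = I*sqrt(4637) (K = sqrt((-4696 + (6 + 13)) + 40) = sqrt((-4696 + 19) + 40) = sqrt(-4677 + 40) = sqrt(-4637) = I*sqrt(4637) ≈ 68.095*I)
f(-80)/K = (2 - 80)/((I*sqrt(4637))) = -(-78)*I*sqrt(4637)/4637 = 78*I*sqrt(4637)/4637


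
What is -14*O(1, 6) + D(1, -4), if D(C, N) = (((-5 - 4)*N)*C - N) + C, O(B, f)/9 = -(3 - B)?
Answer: 293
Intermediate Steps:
O(B, f) = -27 + 9*B (O(B, f) = 9*(-(3 - B)) = 9*(-3 + B) = -27 + 9*B)
D(C, N) = C - N - 9*C*N (D(C, N) = ((-9*N)*C - N) + C = (-9*C*N - N) + C = (-N - 9*C*N) + C = C - N - 9*C*N)
-14*O(1, 6) + D(1, -4) = -14*(-27 + 9*1) + (1 - 1*(-4) - 9*1*(-4)) = -14*(-27 + 9) + (1 + 4 + 36) = -14*(-18) + 41 = 252 + 41 = 293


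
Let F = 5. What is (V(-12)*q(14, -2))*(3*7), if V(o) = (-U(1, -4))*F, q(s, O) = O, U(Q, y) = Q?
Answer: 210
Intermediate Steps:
V(o) = -5 (V(o) = -1*1*5 = -1*5 = -5)
(V(-12)*q(14, -2))*(3*7) = (-5*(-2))*(3*7) = 10*21 = 210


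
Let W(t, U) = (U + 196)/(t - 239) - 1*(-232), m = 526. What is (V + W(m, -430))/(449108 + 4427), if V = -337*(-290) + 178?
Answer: 28165946/130164545 ≈ 0.21639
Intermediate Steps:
W(t, U) = 232 + (196 + U)/(-239 + t) (W(t, U) = (196 + U)/(-239 + t) + 232 = 232 + (196 + U)/(-239 + t))
V = 97908 (V = 97730 + 178 = 97908)
(V + W(m, -430))/(449108 + 4427) = (97908 + (-55252 - 430 + 232*526)/(-239 + 526))/(449108 + 4427) = (97908 + (-55252 - 430 + 122032)/287)/453535 = (97908 + (1/287)*66350)*(1/453535) = (97908 + 66350/287)*(1/453535) = (28165946/287)*(1/453535) = 28165946/130164545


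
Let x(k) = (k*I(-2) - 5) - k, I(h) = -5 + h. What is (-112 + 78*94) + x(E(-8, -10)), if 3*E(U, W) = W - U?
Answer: 21661/3 ≈ 7220.3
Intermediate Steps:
E(U, W) = -U/3 + W/3 (E(U, W) = (W - U)/3 = -U/3 + W/3)
x(k) = -5 - 8*k (x(k) = (k*(-5 - 2) - 5) - k = (k*(-7) - 5) - k = (-7*k - 5) - k = (-5 - 7*k) - k = -5 - 8*k)
(-112 + 78*94) + x(E(-8, -10)) = (-112 + 78*94) + (-5 - 8*(-1/3*(-8) + (1/3)*(-10))) = (-112 + 7332) + (-5 - 8*(8/3 - 10/3)) = 7220 + (-5 - 8*(-2/3)) = 7220 + (-5 + 16/3) = 7220 + 1/3 = 21661/3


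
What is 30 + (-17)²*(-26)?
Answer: -7484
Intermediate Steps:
30 + (-17)²*(-26) = 30 + 289*(-26) = 30 - 7514 = -7484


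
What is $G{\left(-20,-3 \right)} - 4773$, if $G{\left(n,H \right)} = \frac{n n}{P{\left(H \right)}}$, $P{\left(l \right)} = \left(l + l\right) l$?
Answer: $- \frac{42757}{9} \approx -4750.8$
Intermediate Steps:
$P{\left(l \right)} = 2 l^{2}$ ($P{\left(l \right)} = 2 l l = 2 l^{2}$)
$G{\left(n,H \right)} = \frac{n^{2}}{2 H^{2}}$ ($G{\left(n,H \right)} = \frac{n n}{2 H^{2}} = n^{2} \frac{1}{2 H^{2}} = \frac{n^{2}}{2 H^{2}}$)
$G{\left(-20,-3 \right)} - 4773 = \frac{\left(-20\right)^{2}}{2 \cdot 9} - 4773 = \frac{1}{2} \cdot \frac{1}{9} \cdot 400 - 4773 = \frac{200}{9} - 4773 = - \frac{42757}{9}$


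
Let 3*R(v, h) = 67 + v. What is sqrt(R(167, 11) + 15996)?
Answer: 3*sqrt(1786) ≈ 126.78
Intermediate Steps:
R(v, h) = 67/3 + v/3 (R(v, h) = (67 + v)/3 = 67/3 + v/3)
sqrt(R(167, 11) + 15996) = sqrt((67/3 + (1/3)*167) + 15996) = sqrt((67/3 + 167/3) + 15996) = sqrt(78 + 15996) = sqrt(16074) = 3*sqrt(1786)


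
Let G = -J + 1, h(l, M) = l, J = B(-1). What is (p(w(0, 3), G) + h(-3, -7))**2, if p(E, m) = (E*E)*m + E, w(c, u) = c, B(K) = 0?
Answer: 9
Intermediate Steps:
J = 0
G = 1 (G = -1*0 + 1 = 0 + 1 = 1)
p(E, m) = E + m*E**2 (p(E, m) = E**2*m + E = m*E**2 + E = E + m*E**2)
(p(w(0, 3), G) + h(-3, -7))**2 = (0*(1 + 0*1) - 3)**2 = (0*(1 + 0) - 3)**2 = (0*1 - 3)**2 = (0 - 3)**2 = (-3)**2 = 9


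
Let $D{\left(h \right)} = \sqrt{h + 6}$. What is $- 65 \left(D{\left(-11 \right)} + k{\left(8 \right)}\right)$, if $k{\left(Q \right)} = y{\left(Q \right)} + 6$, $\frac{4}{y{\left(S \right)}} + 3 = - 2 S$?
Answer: $- \frac{7150}{19} - 65 i \sqrt{5} \approx -376.32 - 145.34 i$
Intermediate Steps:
$y{\left(S \right)} = \frac{4}{-3 - 2 S}$
$D{\left(h \right)} = \sqrt{6 + h}$
$k{\left(Q \right)} = 6 - \frac{4}{3 + 2 Q}$ ($k{\left(Q \right)} = - \frac{4}{3 + 2 Q} + 6 = 6 - \frac{4}{3 + 2 Q}$)
$- 65 \left(D{\left(-11 \right)} + k{\left(8 \right)}\right) = - 65 \left(\sqrt{6 - 11} + \frac{2 \left(7 + 6 \cdot 8\right)}{3 + 2 \cdot 8}\right) = - 65 \left(\sqrt{-5} + \frac{2 \left(7 + 48\right)}{3 + 16}\right) = - 65 \left(i \sqrt{5} + 2 \cdot \frac{1}{19} \cdot 55\right) = - 65 \left(i \sqrt{5} + \frac{110}{19}\right) = - 65 \left(\frac{110}{19} + i \sqrt{5}\right) = - \frac{7150}{19} - 65 i \sqrt{5}$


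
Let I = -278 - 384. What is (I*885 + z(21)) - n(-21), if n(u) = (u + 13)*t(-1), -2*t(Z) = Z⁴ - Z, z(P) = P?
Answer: -585857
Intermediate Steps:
I = -662
t(Z) = Z/2 - Z⁴/2 (t(Z) = -(Z⁴ - Z)/2 = Z/2 - Z⁴/2)
n(u) = -13 - u (n(u) = (u + 13)*((½)*(-1)*(1 - 1*(-1)³)) = (13 + u)*((½)*(-1)*(1 - 1*(-1))) = (13 + u)*((½)*(-1)*(1 + 1)) = (13 + u)*((½)*(-1)*2) = (13 + u)*(-1) = -13 - u)
(I*885 + z(21)) - n(-21) = (-662*885 + 21) - (-13 - 1*(-21)) = (-585870 + 21) - (-13 + 21) = -585849 - 1*8 = -585849 - 8 = -585857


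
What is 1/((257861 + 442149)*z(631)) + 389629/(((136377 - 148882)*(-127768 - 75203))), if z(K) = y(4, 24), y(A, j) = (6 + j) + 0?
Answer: 181885867579/1184488020015700 ≈ 0.00015356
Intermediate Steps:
y(A, j) = 6 + j
z(K) = 30 (z(K) = 6 + 24 = 30)
1/((257861 + 442149)*z(631)) + 389629/(((136377 - 148882)*(-127768 - 75203))) = 1/((257861 + 442149)*30) + 389629/(((136377 - 148882)*(-127768 - 75203))) = (1/30)/700010 + 389629/((-12505*(-202971))) = (1/700010)*(1/30) + 389629/2538152355 = 1/21000300 + 389629*(1/2538152355) = 1/21000300 + 389629/2538152355 = 181885867579/1184488020015700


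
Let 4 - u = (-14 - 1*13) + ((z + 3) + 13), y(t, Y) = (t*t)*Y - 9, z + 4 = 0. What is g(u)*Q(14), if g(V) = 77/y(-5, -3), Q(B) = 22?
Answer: -121/6 ≈ -20.167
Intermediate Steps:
z = -4 (z = -4 + 0 = -4)
y(t, Y) = -9 + Y*t² (y(t, Y) = t²*Y - 9 = Y*t² - 9 = -9 + Y*t²)
u = 19 (u = 4 - ((-14 - 1*13) + ((-4 + 3) + 13)) = 4 - ((-14 - 13) + (-1 + 13)) = 4 - (-27 + 12) = 4 - 1*(-15) = 4 + 15 = 19)
g(V) = -11/12 (g(V) = 77/(-9 - 3*(-5)²) = 77/(-9 - 3*25) = 77/(-9 - 75) = 77/(-84) = 77*(-1/84) = -11/12)
g(u)*Q(14) = -11/12*22 = -121/6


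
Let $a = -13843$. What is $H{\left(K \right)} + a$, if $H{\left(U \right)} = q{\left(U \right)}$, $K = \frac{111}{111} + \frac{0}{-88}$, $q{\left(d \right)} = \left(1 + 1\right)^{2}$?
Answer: $-13839$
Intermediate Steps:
$q{\left(d \right)} = 4$ ($q{\left(d \right)} = 2^{2} = 4$)
$K = 1$ ($K = 111 \cdot \frac{1}{111} + 0 \left(- \frac{1}{88}\right) = 1 + 0 = 1$)
$H{\left(U \right)} = 4$
$H{\left(K \right)} + a = 4 - 13843 = -13839$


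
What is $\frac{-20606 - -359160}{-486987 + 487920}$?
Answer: $\frac{338554}{933} \approx 362.87$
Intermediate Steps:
$\frac{-20606 - -359160}{-486987 + 487920} = \frac{-20606 + 359160}{933} = 338554 \cdot \frac{1}{933} = \frac{338554}{933}$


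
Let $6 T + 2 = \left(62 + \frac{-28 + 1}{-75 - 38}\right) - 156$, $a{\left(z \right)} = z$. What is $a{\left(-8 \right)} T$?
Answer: $\frac{14428}{113} \approx 127.68$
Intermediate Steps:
$T = - \frac{3607}{226}$ ($T = - \frac{1}{3} + \frac{\left(62 + \frac{-28 + 1}{-75 - 38}\right) - 156}{6} = - \frac{1}{3} + \frac{\left(62 - \frac{27}{-113}\right) - 156}{6} = - \frac{1}{3} + \frac{\left(62 - - \frac{27}{113}\right) - 156}{6} = - \frac{1}{3} + \frac{\left(62 + \frac{27}{113}\right) - 156}{6} = - \frac{1}{3} + \frac{\frac{7033}{113} - 156}{6} = - \frac{1}{3} + \frac{1}{6} \left(- \frac{10595}{113}\right) = - \frac{1}{3} - \frac{10595}{678} = - \frac{3607}{226} \approx -15.96$)
$a{\left(-8 \right)} T = \left(-8\right) \left(- \frac{3607}{226}\right) = \frac{14428}{113}$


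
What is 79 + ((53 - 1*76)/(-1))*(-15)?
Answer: -266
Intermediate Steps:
79 + ((53 - 1*76)/(-1))*(-15) = 79 + ((53 - 76)*(-1))*(-15) = 79 - 23*(-1)*(-15) = 79 + 23*(-15) = 79 - 345 = -266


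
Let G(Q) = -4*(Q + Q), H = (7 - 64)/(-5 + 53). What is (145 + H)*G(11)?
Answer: -25311/2 ≈ -12656.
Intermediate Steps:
H = -19/16 (H = -57/48 = -57*1/48 = -19/16 ≈ -1.1875)
G(Q) = -8*Q (G(Q) = -4*2*Q = -8*Q)
(145 + H)*G(11) = (145 - 19/16)*(-8*11) = (2301/16)*(-88) = -25311/2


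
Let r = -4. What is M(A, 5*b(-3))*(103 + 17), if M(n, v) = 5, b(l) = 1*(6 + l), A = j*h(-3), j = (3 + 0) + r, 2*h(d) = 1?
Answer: 600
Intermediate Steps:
h(d) = 1/2 (h(d) = (1/2)*1 = 1/2)
j = -1 (j = (3 + 0) - 4 = 3 - 4 = -1)
A = -1/2 (A = -1*1/2 = -1/2 ≈ -0.50000)
b(l) = 6 + l
M(A, 5*b(-3))*(103 + 17) = 5*(103 + 17) = 5*120 = 600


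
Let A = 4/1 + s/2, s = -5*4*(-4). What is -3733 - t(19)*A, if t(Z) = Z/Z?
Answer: -3777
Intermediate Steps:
s = 80 (s = -20*(-4) = 80)
t(Z) = 1
A = 44 (A = 4/1 + 80/2 = 4*1 + 80*(½) = 4 + 40 = 44)
-3733 - t(19)*A = -3733 - 44 = -3777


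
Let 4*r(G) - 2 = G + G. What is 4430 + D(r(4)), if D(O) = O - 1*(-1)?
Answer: 8867/2 ≈ 4433.5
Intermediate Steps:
r(G) = ½ + G/2 (r(G) = ½ + (G + G)/4 = ½ + (2*G)/4 = ½ + G/2)
D(O) = 1 + O (D(O) = O + 1 = 1 + O)
4430 + D(r(4)) = 4430 + (1 + (½ + (½)*4)) = 4430 + (1 + (½ + 2)) = 4430 + (1 + 5/2) = 4430 + 7/2 = 8867/2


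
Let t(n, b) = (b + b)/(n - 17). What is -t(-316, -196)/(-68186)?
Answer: 196/11352969 ≈ 1.7264e-5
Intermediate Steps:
t(n, b) = 2*b/(-17 + n) (t(n, b) = (2*b)/(-17 + n) = 2*b/(-17 + n))
-t(-316, -196)/(-68186) = -2*(-196)/(-17 - 316)/(-68186) = -2*(-196)/(-333)*(-1/68186) = -2*(-196)*(-1)/333*(-1/68186) = -1*392/333*(-1/68186) = -392/333*(-1/68186) = 196/11352969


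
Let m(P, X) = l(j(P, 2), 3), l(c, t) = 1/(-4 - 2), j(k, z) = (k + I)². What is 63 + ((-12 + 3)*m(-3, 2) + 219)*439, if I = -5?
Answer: 193725/2 ≈ 96863.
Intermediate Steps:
j(k, z) = (-5 + k)² (j(k, z) = (k - 5)² = (-5 + k)²)
l(c, t) = -⅙ (l(c, t) = 1/(-6) = -⅙)
m(P, X) = -⅙
63 + ((-12 + 3)*m(-3, 2) + 219)*439 = 63 + ((-12 + 3)*(-⅙) + 219)*439 = 63 + (-9*(-⅙) + 219)*439 = 63 + (3/2 + 219)*439 = 63 + (441/2)*439 = 63 + 193599/2 = 193725/2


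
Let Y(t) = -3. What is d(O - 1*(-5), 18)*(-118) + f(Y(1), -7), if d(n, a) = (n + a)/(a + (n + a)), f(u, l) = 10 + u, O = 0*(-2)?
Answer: -2427/41 ≈ -59.195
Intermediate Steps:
O = 0
d(n, a) = (a + n)/(n + 2*a) (d(n, a) = (a + n)/(a + (a + n)) = (a + n)/(n + 2*a))
d(O - 1*(-5), 18)*(-118) + f(Y(1), -7) = ((18 + (0 - 1*(-5)))/((0 - 1*(-5)) + 2*18))*(-118) + (10 - 3) = ((18 + (0 + 5))/((0 + 5) + 36))*(-118) + 7 = ((18 + 5)/(5 + 36))*(-118) + 7 = (23/41)*(-118) + 7 = -2714/41 + 7 = -2427/41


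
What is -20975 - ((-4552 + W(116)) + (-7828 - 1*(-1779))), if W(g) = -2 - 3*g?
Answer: -10024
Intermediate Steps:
-20975 - ((-4552 + W(116)) + (-7828 - 1*(-1779))) = -20975 - ((-4552 + (-2 - 3*116)) + (-7828 - 1*(-1779))) = -20975 - ((-4552 + (-2 - 348)) + (-7828 + 1779)) = -20975 - ((-4552 - 350) - 6049) = -20975 - (-4902 - 6049) = -20975 - 1*(-10951) = -20975 + 10951 = -10024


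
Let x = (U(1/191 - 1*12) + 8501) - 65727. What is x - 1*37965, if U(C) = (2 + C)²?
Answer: -3469018590/36481 ≈ -95091.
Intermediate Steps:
x = -2084017425/36481 (x = ((2 + (1/191 - 1*12))² + 8501) - 65727 = ((2 + (1/191 - 12))² + 8501) - 65727 = ((2 - 2291/191)² + 8501) - 65727 = ((-1909/191)² + 8501) - 65727 = (3644281/36481 + 8501) - 65727 = 313769262/36481 - 65727 = -2084017425/36481 ≈ -57126.)
x - 1*37965 = -2084017425/36481 - 1*37965 = -2084017425/36481 - 37965 = -3469018590/36481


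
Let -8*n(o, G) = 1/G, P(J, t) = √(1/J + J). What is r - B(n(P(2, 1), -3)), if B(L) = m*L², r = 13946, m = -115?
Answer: 8033011/576 ≈ 13946.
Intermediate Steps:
P(J, t) = √(J + 1/J) (P(J, t) = √(1/J + J) = √(J + 1/J))
n(o, G) = -1/(8*G)
B(L) = -115*L²
r - B(n(P(2, 1), -3)) = 13946 - (-115)*(-⅛/(-3))² = 13946 - (-115)*(-⅛*(-⅓))² = 13946 - (-115)*(1/24)² = 13946 - (-115)/576 = 13946 - 1*(-115/576) = 13946 + 115/576 = 8033011/576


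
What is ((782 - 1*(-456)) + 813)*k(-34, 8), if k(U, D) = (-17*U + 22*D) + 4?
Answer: 1554658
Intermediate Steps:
k(U, D) = 4 - 17*U + 22*D
((782 - 1*(-456)) + 813)*k(-34, 8) = ((782 - 1*(-456)) + 813)*(4 - 17*(-34) + 22*8) = ((782 + 456) + 813)*(4 + 578 + 176) = (1238 + 813)*758 = 2051*758 = 1554658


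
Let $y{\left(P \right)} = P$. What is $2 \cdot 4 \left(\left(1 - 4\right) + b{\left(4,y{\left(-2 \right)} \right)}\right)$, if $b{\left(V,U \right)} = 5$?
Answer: $16$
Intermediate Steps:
$2 \cdot 4 \left(\left(1 - 4\right) + b{\left(4,y{\left(-2 \right)} \right)}\right) = 2 \cdot 4 \left(\left(1 - 4\right) + 5\right) = 8 \left(-3 + 5\right) = 8 \cdot 2 = 16$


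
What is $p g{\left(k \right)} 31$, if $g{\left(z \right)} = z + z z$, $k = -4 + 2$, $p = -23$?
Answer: $-1426$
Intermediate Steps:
$k = -2$
$g{\left(z \right)} = z + z^{2}$
$p g{\left(k \right)} 31 = - 23 \left(- 2 \left(1 - 2\right)\right) 31 = - 23 \left(\left(-2\right) \left(-1\right)\right) 31 = \left(-23\right) 2 \cdot 31 = \left(-46\right) 31 = -1426$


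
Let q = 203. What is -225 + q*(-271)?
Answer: -55238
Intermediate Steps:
-225 + q*(-271) = -225 + 203*(-271) = -225 - 55013 = -55238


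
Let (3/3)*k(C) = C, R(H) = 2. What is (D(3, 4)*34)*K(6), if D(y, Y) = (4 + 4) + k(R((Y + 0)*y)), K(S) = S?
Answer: 2040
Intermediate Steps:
k(C) = C
D(y, Y) = 10 (D(y, Y) = (4 + 4) + 2 = 8 + 2 = 10)
(D(3, 4)*34)*K(6) = (10*34)*6 = 340*6 = 2040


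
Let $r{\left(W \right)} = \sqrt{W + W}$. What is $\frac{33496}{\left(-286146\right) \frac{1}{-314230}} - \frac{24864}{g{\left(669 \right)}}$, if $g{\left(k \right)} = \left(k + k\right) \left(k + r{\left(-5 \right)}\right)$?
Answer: $\frac{336491554660472}{9147903669} + \frac{4144 i \sqrt{10}}{99808333} \approx 36783.0 + 0.0001313 i$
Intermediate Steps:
$r{\left(W \right)} = \sqrt{2} \sqrt{W}$ ($r{\left(W \right)} = \sqrt{2 W} = \sqrt{2} \sqrt{W}$)
$g{\left(k \right)} = 2 k \left(k + i \sqrt{10}\right)$ ($g{\left(k \right)} = \left(k + k\right) \left(k + \sqrt{2} \sqrt{-5}\right) = 2 k \left(k + \sqrt{2} i \sqrt{5}\right) = 2 k \left(k + i \sqrt{10}\right)$)
$\frac{33496}{\left(-286146\right) \frac{1}{-314230}} - \frac{24864}{g{\left(669 \right)}} = \frac{33496}{\left(-286146\right) \frac{1}{-314230}} - \frac{24864}{2 \cdot 669 \left(669 + i \sqrt{10}\right)} = \frac{33496}{\left(-286146\right) \left(- \frac{1}{314230}\right)} - \frac{24864}{895122 + 1338 i \sqrt{10}} = \frac{33496}{\frac{20439}{22445}} - \frac{24864}{895122 + 1338 i \sqrt{10}} = 33496 \cdot \frac{22445}{20439} - \frac{24864}{895122 + 1338 i \sqrt{10}} = \frac{751817720}{20439} - \frac{24864}{895122 + 1338 i \sqrt{10}}$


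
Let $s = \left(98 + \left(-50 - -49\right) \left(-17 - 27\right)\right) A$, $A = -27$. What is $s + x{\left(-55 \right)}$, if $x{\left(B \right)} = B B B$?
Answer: $-170209$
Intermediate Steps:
$x{\left(B \right)} = B^{3}$ ($x{\left(B \right)} = B^{2} B = B^{3}$)
$s = -3834$ ($s = \left(98 + \left(-50 - -49\right) \left(-17 - 27\right)\right) \left(-27\right) = \left(98 + \left(-50 + 49\right) \left(-44\right)\right) \left(-27\right) = \left(98 - -44\right) \left(-27\right) = \left(98 + 44\right) \left(-27\right) = 142 \left(-27\right) = -3834$)
$s + x{\left(-55 \right)} = -3834 + \left(-55\right)^{3} = -3834 - 166375 = -170209$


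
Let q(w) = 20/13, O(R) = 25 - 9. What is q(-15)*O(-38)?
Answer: 320/13 ≈ 24.615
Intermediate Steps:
O(R) = 16
q(w) = 20/13 (q(w) = 20*(1/13) = 20/13)
q(-15)*O(-38) = (20/13)*16 = 320/13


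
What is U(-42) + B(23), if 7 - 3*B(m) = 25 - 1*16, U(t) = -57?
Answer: -173/3 ≈ -57.667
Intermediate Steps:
B(m) = -⅔ (B(m) = 7/3 - (25 - 1*16)/3 = 7/3 - (25 - 16)/3 = 7/3 - ⅓*9 = 7/3 - 3 = -⅔)
U(-42) + B(23) = -57 - ⅔ = -173/3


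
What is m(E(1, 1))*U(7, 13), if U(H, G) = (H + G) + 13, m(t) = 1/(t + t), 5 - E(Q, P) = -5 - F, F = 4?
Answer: 33/28 ≈ 1.1786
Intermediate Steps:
E(Q, P) = 14 (E(Q, P) = 5 - (-5 - 1*4) = 5 - (-5 - 4) = 5 - 1*(-9) = 5 + 9 = 14)
m(t) = 1/(2*t)
U(H, G) = 13 + G + H (U(H, G) = (G + H) + 13 = 13 + G + H)
m(E(1, 1))*U(7, 13) = ((1/2)/14)*(13 + 13 + 7) = ((1/2)*(1/14))*33 = (1/28)*33 = 33/28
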